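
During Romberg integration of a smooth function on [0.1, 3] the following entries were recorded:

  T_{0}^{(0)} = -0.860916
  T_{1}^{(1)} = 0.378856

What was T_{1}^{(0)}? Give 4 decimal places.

From T_{1}^{(1)} = (4·T_{1}^{(0)} − T_{0}^{(0)})/3, solve for T_{1}^{(0)}:
4·T_{1}^{(0)} = 3·0.378856 + (-0.860916) = 0.275652
T_{1}^{(0)} = 0.068913

0.0689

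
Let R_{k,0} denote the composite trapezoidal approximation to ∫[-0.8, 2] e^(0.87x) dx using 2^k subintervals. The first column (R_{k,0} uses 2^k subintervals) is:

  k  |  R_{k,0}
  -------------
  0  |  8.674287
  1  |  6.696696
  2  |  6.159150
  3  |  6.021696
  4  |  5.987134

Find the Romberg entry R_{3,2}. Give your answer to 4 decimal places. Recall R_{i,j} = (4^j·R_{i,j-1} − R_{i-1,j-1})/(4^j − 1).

5.9756

Richardson extrapolation on the trapezoidal column (denominator 4−1=3):
R_{2,1} = 6.159150 + (6.159150 − 6.696696)/3 = 5.979968
R_{3,1} = (4·6.021696 − 6.159150) / 3 = 5.975878
R_{3,2} = (16·5.975878 − 5.979968) / 15 = 5.975605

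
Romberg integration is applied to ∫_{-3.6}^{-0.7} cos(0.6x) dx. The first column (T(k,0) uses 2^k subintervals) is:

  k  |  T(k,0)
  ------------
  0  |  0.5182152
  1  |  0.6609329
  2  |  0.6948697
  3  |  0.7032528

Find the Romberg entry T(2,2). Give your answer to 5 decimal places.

0.70603

Richardson extrapolation on the trapezoidal column (denominator 4−1=3):
T(1,1) = 0.6609329 + (0.6609329 − 0.5182152)/3 = 0.7085055
T(2,1) = (4·0.6948697 − 0.6609329) / 3 = 0.7061820
T(2,2) = 0.7061820 + (0.7061820 − 0.7085055)/15 = 0.7060271
(Column j=1 coincides with Simpson's rule on the same nodes.)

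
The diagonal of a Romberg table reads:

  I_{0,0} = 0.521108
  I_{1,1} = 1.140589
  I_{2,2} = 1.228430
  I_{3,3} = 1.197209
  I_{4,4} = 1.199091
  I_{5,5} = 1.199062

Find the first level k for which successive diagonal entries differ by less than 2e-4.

k = 5

|I_{1,1} − I_{0,0}| = 0.619481 ≥ 2e-4
|I_{2,2} − I_{1,1}| = 0.087841 ≥ 2e-4
|I_{3,3} − I_{2,2}| = 0.031221 ≥ 2e-4
|I_{4,4} − I_{3,3}| = 0.001882 ≥ 2e-4
|I_{5,5} − I_{4,4}| = 0.000029 < 2e-4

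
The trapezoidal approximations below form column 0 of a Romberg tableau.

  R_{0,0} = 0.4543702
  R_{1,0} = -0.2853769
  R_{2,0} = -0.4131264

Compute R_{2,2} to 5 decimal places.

R_{1,1} = (4·(-0.2853769) − 0.4543702) / 3 = -0.5319593
R_{2,1} = -0.4131264 + (-0.4131264 − (-0.2853769))/3 = -0.4557096
R_{2,2} = -0.4557096 + (-0.4557096 − (-0.5319593))/15 = -0.4506263

-0.45063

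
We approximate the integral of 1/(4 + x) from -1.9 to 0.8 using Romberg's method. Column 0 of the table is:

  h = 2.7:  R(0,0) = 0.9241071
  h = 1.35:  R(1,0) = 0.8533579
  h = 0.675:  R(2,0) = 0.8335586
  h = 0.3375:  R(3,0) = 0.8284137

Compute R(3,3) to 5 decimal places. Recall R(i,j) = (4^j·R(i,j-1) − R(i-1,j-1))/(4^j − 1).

Richardson extrapolation on the trapezoidal column (denominator 4−1=3):
R(1,1) = 0.8533579 + (0.8533579 − 0.9241071)/3 = 0.8297748
R(2,1) = (4·0.8335586 − 0.8533579) / 3 = 0.8269588
R(3,1) = 0.8284137 + (0.8284137 − 0.8335586)/3 = 0.8266987
R(2,2) = (16·0.8269588 − 0.8297748) / 15 = 0.8267711
R(3,2) = (16·0.8266987 − 0.8269588) / 15 = 0.8266814
R(3,3) = (64·0.8266814 − 0.8267711) / 63 = 0.8266800

0.82668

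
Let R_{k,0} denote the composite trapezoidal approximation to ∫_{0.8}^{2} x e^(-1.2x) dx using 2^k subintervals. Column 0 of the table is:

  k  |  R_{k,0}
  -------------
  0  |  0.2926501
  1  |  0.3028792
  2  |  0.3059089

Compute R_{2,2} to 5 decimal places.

Richardson extrapolation on the trapezoidal column (denominator 4−1=3):
R_{1,1} = (4·0.3028792 − 0.2926501) / 3 = 0.3062889
R_{2,1} = (4·0.3059089 − 0.3028792) / 3 = 0.3069188
R_{2,2} = 0.3069188 + (0.3069188 − 0.3062889)/15 = 0.3069608
(Column j=1 coincides with Simpson's rule on the same nodes.)

0.30696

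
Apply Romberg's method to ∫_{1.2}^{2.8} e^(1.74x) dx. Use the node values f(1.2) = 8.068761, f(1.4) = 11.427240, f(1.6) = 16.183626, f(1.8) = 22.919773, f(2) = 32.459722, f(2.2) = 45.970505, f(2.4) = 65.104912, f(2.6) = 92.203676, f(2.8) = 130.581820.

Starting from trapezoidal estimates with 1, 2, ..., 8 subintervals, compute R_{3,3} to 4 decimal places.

R_{0,0} (trapezoid, 1 panel, h=1.6000): 110.920465
R_{1,0} (trapezoid, 2 panels, h=0.8000): 81.428010
R_{2,0} (trapezoid, 4 panels, h=0.4000): 73.229420
R_{3,0} (trapezoid, 8 panels, h=0.2000): 71.118949
R_{1,1} = 81.428010 + (81.428010 − 110.920465)/3 = 71.597192
R_{2,1} = 73.229420 + (73.229420 − 81.428010)/3 = 70.496557
R_{3,1} = 71.118949 + (71.118949 − 73.229420)/3 = 70.415459
R_{2,2} = 70.496557 + (70.496557 − 71.597192)/15 = 70.423181
R_{3,2} = 70.415459 + (70.415459 − 70.496557)/15 = 70.410052
R_{3,3} = 70.410052 + (70.410052 − 70.423181)/63 = 70.409844

70.4098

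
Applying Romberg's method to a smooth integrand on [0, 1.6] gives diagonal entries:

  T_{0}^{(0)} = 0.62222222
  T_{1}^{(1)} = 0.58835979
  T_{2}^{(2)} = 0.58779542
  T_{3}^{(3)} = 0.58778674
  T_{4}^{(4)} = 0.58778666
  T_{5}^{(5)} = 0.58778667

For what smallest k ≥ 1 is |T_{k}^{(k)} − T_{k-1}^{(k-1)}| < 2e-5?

k = 3

|T_{1}^{(1)} − T_{0}^{(0)}| = 0.03386243 ≥ 2e-5
|T_{2}^{(2)} − T_{1}^{(1)}| = 0.00056437 ≥ 2e-5
|T_{3}^{(3)} − T_{2}^{(2)}| = 0.00000868 < 2e-5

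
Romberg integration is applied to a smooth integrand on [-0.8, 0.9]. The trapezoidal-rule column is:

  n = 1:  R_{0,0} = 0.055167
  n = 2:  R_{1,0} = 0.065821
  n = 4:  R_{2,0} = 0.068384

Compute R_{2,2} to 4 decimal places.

0.0692

Richardson extrapolation on the trapezoidal column (denominator 4−1=3):
R_{1,1} = (4·0.065821 − 0.055167) / 3 = 0.069372
R_{2,1} = (4·0.068384 − 0.065821) / 3 = 0.069238
R_{2,2} = 0.069238 + (0.069238 − 0.069372)/15 = 0.069229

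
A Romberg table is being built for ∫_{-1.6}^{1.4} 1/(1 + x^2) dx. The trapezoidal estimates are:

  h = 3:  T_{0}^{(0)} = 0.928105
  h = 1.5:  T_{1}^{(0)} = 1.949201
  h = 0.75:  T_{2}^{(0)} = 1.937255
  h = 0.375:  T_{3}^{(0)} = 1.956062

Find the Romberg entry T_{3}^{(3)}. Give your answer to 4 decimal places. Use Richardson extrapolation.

Richardson extrapolation on the trapezoidal column (denominator 4−1=3):
T_{1}^{(1)} = (4·1.949201 − 0.928105) / 3 = 2.289566
T_{2}^{(1)} = (4·1.937255 − 1.949201) / 3 = 1.933273
T_{3}^{(1)} = 1.956062 + (1.956062 − 1.937255)/3 = 1.962331
T_{2}^{(2)} = 1.933273 + (1.933273 − 2.289566)/15 = 1.909520
T_{3}^{(2)} = (16·1.962331 − 1.933273) / 15 = 1.964268
T_{3}^{(3)} = (64·1.964268 − 1.909520) / 63 = 1.965137
(Column j=1 coincides with Simpson's rule on the same nodes.)

1.9651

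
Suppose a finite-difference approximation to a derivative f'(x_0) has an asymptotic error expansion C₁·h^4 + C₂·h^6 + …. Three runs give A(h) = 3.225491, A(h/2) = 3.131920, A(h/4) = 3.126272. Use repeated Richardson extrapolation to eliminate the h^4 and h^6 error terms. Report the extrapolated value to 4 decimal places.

First eliminate the h^4 term (factor 2^4 = 16):
  B₁ = (16·3.131920 − 3.225491)/15 = 3.125682
  B₂ = (16·3.126272 − 3.131920)/15 = 3.125895
Then eliminate the h^6 term (factor 2^6 = 64):
  (64·3.125895 − 3.125682)/63 = 3.125898

3.1259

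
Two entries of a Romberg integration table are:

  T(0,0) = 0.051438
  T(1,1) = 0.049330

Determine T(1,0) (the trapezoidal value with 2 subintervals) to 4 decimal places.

0.0499

From T(1,1) = (4·T(1,0) − T(0,0))/3, solve for T(1,0):
4·T(1,0) = 3·0.049330 + 0.051438 = 0.199428
T(1,0) = 0.049857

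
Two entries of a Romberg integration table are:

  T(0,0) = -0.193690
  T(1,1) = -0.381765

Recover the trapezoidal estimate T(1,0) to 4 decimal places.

-0.3347

From T(1,1) = (4·T(1,0) − T(0,0))/3, solve for T(1,0):
4·T(1,0) = 3·(-0.381765) + (-0.193690) = -1.338985
T(1,0) = -0.334746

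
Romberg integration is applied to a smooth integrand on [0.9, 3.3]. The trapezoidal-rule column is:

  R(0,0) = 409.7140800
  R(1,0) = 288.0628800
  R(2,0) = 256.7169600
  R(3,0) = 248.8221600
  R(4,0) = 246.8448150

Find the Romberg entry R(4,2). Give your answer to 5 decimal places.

246.18538

Richardson extrapolation on the trapezoidal column (denominator 4−1=3):
R(3,1) = (4·248.8221600 − 256.7169600) / 3 = 246.1905600
R(4,1) = 246.8448150 + (246.8448150 − 248.8221600)/3 = 246.1857000
R(4,2) = 246.1857000 + (246.1857000 − 246.1905600)/15 = 246.1853760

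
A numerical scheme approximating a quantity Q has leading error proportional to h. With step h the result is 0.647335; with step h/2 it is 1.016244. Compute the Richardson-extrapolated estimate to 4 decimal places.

Extrapolated value = (2·A(h/2) − A(h)) / (2 − 1)
= (2·1.016244 − 0.647335) / 1
= 1.385153 / 1 = 1.385153

1.3852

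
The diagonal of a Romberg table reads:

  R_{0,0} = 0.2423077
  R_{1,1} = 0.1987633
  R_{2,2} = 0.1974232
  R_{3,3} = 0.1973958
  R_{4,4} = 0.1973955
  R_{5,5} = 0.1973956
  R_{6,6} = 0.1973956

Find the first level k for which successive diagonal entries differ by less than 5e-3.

|R_{1,1} − R_{0,0}| = 0.0435444 ≥ 5e-3
|R_{2,2} − R_{1,1}| = 0.0013401 < 5e-3

k = 2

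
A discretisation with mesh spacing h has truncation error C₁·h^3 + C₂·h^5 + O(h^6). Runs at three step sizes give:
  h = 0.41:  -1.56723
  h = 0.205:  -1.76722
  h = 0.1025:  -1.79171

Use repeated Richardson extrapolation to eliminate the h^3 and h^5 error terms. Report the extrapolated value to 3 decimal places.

First eliminate the h^3 term (factor 2^3 = 8):
  B₁ = (8·(-1.76722) − (-1.56723))/7 = -1.79579
  B₂ = (8·(-1.79171) − (-1.76722))/7 = -1.79521
Then eliminate the h^5 term (factor 2^5 = 32):
  (32·(-1.79521) − (-1.79579))/31 = -1.79519

-1.795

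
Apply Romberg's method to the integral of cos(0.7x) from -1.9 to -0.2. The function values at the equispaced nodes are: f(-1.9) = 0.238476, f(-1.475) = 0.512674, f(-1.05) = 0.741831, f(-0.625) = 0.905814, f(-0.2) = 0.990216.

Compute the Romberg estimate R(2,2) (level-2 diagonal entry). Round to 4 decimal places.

R(0,0) (trapezoid, 1 panel, h=1.7000): 1.044388
R(1,0) (trapezoid, 2 panels, h=0.8500): 1.152750
R(2,0) (trapezoid, 4 panels, h=0.4250): 1.179233
R(1,1) = 1.152750 + (1.152750 − 1.044388)/3 = 1.188871
R(2,1) = 1.179233 + (1.179233 − 1.152750)/3 = 1.188061
R(2,2) = 1.188061 + (1.188061 − 1.188871)/15 = 1.188007

1.1880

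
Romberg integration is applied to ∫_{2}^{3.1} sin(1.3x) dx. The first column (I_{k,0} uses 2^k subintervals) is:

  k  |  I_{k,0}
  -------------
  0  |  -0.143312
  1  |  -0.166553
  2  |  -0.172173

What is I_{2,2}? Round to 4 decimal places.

-0.1740

I_{1,1} = (4·(-0.166553) − (-0.143312)) / 3 = -0.174300
I_{2,1} = -0.172173 + (-0.172173 − (-0.166553))/3 = -0.174046
I_{2,2} = -0.174046 + (-0.174046 − (-0.174300))/15 = -0.174029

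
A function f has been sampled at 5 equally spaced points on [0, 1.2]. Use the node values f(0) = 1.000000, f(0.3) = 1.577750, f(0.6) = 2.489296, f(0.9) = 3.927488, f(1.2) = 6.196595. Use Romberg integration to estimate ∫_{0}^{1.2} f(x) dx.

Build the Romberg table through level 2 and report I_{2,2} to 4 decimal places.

3.4189

I_{0,0} (trapezoid, 1 panel, h=1.2000): 4.317957
I_{1,0} (trapezoid, 2 panels, h=0.6000): 3.652556
I_{2,0} (trapezoid, 4 panels, h=0.3000): 3.477849
I_{1,1} = 3.652556 + (3.652556 − 4.317957)/3 = 3.430756
I_{2,1} = 3.477849 + (3.477849 − 3.652556)/3 = 3.419613
I_{2,2} = 3.419613 + (3.419613 − 3.430756)/15 = 3.418870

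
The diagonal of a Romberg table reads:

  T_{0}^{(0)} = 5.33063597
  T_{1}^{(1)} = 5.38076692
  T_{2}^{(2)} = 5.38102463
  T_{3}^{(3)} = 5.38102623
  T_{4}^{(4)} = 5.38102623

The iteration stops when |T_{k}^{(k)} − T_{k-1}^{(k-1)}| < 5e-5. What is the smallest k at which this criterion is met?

k = 3

|T_{1}^{(1)} − T_{0}^{(0)}| = 0.05013095 ≥ 5e-5
|T_{2}^{(2)} − T_{1}^{(1)}| = 0.00025771 ≥ 5e-5
|T_{3}^{(3)} − T_{2}^{(2)}| = 0.00000160 < 5e-5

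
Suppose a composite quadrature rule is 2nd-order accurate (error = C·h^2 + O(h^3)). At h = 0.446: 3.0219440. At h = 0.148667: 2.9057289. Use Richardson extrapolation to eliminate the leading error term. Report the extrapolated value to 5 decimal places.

2.89120

The leading error scales as h^2; refining by a factor of 3 reduces it by 3^2 = 9.
Extrapolated value = (9·A(h/3) − A(h)) / (9 − 1)
= (9·2.9057289 − 3.0219440) / 8
= 23.1296161 / 8 = 2.8912020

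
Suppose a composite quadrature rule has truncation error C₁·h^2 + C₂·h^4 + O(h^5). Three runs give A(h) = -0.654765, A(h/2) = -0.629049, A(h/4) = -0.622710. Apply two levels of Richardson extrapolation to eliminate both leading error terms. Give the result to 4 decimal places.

First eliminate the h^2 term (factor 2^2 = 4):
  B₁ = (4·(-0.629049) − (-0.654765))/3 = -0.620477
  B₂ = (4·(-0.622710) − (-0.629049))/3 = -0.620597
Then eliminate the h^4 term (factor 2^4 = 16):
  (16·(-0.620597) − (-0.620477))/15 = -0.620605

-0.6206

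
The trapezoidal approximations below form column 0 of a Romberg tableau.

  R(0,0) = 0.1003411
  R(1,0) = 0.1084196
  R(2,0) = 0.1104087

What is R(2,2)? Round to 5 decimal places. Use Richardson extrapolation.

Richardson extrapolation on the trapezoidal column (denominator 4−1=3):
R(1,1) = 0.1084196 + (0.1084196 − 0.1003411)/3 = 0.1111124
R(2,1) = 0.1104087 + (0.1104087 − 0.1084196)/3 = 0.1110717
R(2,2) = (16·0.1110717 − 0.1111124) / 15 = 0.1110690

0.11107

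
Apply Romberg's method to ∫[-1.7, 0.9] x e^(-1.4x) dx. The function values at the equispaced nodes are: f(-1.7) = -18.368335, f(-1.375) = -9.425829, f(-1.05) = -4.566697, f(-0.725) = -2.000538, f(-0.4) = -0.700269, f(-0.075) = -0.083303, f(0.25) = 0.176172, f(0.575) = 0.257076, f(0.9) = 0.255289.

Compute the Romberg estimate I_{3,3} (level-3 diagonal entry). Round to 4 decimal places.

I_{0,0} (trapezoid, 1 panel, h=2.6000): -23.546960
I_{1,0} (trapezoid, 2 panels, h=1.3000): -12.683830
I_{2,0} (trapezoid, 4 panels, h=0.6500): -9.195756
I_{3,0} (trapezoid, 8 panels, h=0.3250): -8.254971
I_{1,1} = -12.683830 + (-12.683830 − (-23.546960))/3 = -9.062787
I_{2,1} = -9.195756 + (-9.195756 − (-12.683830))/3 = -8.033065
I_{3,1} = -8.254971 + (-8.254971 − (-9.195756))/3 = -7.941376
I_{2,2} = -8.033065 + (-8.033065 − (-9.062787))/15 = -7.964417
I_{3,2} = -7.941376 + (-7.941376 − (-8.033065))/15 = -7.935263
I_{3,3} = -7.935263 + (-7.935263 − (-7.964417))/63 = -7.934800

-7.9348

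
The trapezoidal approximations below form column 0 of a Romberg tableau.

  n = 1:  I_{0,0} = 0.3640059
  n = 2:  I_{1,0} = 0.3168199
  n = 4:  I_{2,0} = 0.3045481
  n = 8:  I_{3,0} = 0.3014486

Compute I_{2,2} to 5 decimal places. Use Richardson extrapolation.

I_{1,1} = 0.3168199 + (0.3168199 − 0.3640059)/3 = 0.3010912
I_{2,1} = 0.3045481 + (0.3045481 − 0.3168199)/3 = 0.3004575
I_{2,2} = (16·0.3004575 − 0.3010912) / 15 = 0.3004153
(Column j=1 coincides with Simpson's rule on the same nodes.)

0.30042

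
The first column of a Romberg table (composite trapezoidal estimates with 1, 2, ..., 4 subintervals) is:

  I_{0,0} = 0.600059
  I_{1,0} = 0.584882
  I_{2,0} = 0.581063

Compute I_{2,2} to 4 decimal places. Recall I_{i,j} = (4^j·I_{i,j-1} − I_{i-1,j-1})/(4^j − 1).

0.5798

I_{1,1} = 0.584882 + (0.584882 − 0.600059)/3 = 0.579823
I_{2,1} = 0.581063 + (0.581063 − 0.584882)/3 = 0.579790
I_{2,2} = (16·0.579790 − 0.579823) / 15 = 0.579788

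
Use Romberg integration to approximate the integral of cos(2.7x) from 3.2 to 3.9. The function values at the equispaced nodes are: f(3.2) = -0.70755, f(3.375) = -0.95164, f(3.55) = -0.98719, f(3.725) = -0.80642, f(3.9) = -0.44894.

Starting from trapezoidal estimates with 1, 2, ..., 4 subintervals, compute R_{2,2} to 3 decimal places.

R_{0,0} (trapezoid, 1 panel, h=0.7000): -0.40477
R_{1,0} (trapezoid, 2 panels, h=0.3500): -0.54790
R_{2,0} (trapezoid, 4 panels, h=0.1750): -0.58161
R_{1,1} = -0.54790 + (-0.54790 − (-0.40477))/3 = -0.59561
R_{2,1} = -0.58161 + (-0.58161 − (-0.54790))/3 = -0.59285
R_{2,2} = -0.59285 + (-0.59285 − (-0.59561))/15 = -0.59267

-0.593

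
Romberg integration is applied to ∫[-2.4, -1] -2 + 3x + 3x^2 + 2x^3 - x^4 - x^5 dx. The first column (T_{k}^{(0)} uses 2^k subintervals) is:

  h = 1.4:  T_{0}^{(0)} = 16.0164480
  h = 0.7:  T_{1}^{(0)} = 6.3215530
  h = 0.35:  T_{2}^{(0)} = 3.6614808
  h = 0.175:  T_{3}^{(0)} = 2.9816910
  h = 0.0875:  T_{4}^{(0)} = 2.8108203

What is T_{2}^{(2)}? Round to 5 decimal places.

T_{1}^{(1)} = 6.3215530 + (6.3215530 − 16.0164480)/3 = 3.0899213
T_{2}^{(1)} = 3.6614808 + (3.6614808 − 6.3215530)/3 = 2.7747901
T_{2}^{(2)} = 2.7747901 + (2.7747901 − 3.0899213)/15 = 2.7537814
(Column j=1 coincides with Simpson's rule on the same nodes.)

2.75378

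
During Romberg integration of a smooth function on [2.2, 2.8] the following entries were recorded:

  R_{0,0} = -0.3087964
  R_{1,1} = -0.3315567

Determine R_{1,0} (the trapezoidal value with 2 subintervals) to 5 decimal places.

-0.32587

From R_{1,1} = (4·R_{1,0} − R_{0,0})/3, solve for R_{1,0}:
4·R_{1,0} = 3·(-0.3315567) + (-0.3087964) = -1.3034665
R_{1,0} = -0.3258666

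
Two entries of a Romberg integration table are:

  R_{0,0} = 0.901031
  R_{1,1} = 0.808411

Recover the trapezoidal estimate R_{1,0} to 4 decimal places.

From R_{1,1} = (4·R_{1,0} − R_{0,0})/3, solve for R_{1,0}:
4·R_{1,0} = 3·0.808411 + 0.901031 = 3.326264
R_{1,0} = 0.831566

0.8316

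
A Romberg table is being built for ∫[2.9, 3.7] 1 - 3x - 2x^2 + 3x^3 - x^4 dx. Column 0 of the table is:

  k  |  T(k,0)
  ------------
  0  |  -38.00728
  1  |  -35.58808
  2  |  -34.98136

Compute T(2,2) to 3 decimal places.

Richardson extrapolation on the trapezoidal column (denominator 4−1=3):
T(1,1) = (4·(-35.58808) − (-38.00728)) / 3 = -34.78168
T(2,1) = -34.98136 + (-34.98136 − (-35.58808))/3 = -34.77912
T(2,2) = (16·(-34.77912) − (-34.78168)) / 15 = -34.77895
(Column j=1 coincides with Simpson's rule on the same nodes.)

-34.779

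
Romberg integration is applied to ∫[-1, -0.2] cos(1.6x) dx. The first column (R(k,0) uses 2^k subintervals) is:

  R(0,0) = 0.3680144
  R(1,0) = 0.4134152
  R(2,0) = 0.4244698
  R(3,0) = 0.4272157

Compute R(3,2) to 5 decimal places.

R(2,1) = (4·0.4244698 − 0.4134152) / 3 = 0.4281547
R(3,1) = (4·0.4272157 − 0.4244698) / 3 = 0.4281310
R(3,2) = 0.4281310 + (0.4281310 − 0.4281547)/15 = 0.4281294

0.42813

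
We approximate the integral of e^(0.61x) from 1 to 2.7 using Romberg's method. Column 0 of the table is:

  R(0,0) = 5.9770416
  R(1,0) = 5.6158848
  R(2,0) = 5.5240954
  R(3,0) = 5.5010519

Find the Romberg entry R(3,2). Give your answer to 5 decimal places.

5.49336

Richardson extrapolation on the trapezoidal column (denominator 4−1=3):
R(2,1) = 5.5240954 + (5.5240954 − 5.6158848)/3 = 5.4934989
R(3,1) = (4·5.5010519 − 5.5240954) / 3 = 5.4933707
R(3,2) = 5.4933707 + (5.4933707 − 5.4934989)/15 = 5.4933622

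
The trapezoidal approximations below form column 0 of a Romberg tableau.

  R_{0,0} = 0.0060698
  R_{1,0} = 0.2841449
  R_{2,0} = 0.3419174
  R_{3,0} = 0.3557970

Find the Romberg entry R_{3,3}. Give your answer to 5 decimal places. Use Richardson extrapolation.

Richardson extrapolation on the trapezoidal column (denominator 4−1=3):
R_{1,1} = 0.2841449 + (0.2841449 − 0.0060698)/3 = 0.3768366
R_{2,1} = 0.3419174 + (0.3419174 − 0.2841449)/3 = 0.3611749
R_{3,1} = (4·0.3557970 − 0.3419174) / 3 = 0.3604235
R_{2,2} = (16·0.3611749 − 0.3768366) / 15 = 0.3601308
R_{3,2} = (16·0.3604235 − 0.3611749) / 15 = 0.3603734
R_{3,3} = (64·0.3603734 − 0.3601308) / 63 = 0.3603773

0.36038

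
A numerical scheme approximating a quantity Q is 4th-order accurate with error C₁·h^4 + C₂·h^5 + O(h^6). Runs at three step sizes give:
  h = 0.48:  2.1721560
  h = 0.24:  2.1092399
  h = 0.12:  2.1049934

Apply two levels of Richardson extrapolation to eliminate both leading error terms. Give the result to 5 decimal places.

First eliminate the h^4 term (factor 2^4 = 16):
  B₁ = (16·2.1092399 − 2.1721560)/15 = 2.1050455
  B₂ = (16·2.1049934 − 2.1092399)/15 = 2.1047103
Then eliminate the h^5 term (factor 2^5 = 32):
  (32·2.1047103 − 2.1050455)/31 = 2.1046995

2.10470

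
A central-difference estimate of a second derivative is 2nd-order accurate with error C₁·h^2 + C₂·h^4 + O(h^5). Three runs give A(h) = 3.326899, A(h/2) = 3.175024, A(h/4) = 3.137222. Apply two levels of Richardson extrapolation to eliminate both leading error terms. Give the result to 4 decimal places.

3.1246

First eliminate the h^2 term (factor 2^2 = 4):
  B₁ = (4·3.175024 − 3.326899)/3 = 3.124399
  B₂ = (4·3.137222 − 3.175024)/3 = 3.124621
Then eliminate the h^4 term (factor 2^4 = 16):
  (16·3.124621 − 3.124399)/15 = 3.124636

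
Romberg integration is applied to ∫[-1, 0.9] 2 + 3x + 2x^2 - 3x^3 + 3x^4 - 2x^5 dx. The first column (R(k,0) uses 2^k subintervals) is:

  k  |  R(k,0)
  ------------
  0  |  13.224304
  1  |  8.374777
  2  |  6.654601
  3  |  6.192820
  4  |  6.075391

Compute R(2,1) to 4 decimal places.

6.0812

Richardson extrapolation on the trapezoidal column (denominator 4−1=3):
R(2,1) = (4·6.654601 − 8.374777) / 3 = 6.081209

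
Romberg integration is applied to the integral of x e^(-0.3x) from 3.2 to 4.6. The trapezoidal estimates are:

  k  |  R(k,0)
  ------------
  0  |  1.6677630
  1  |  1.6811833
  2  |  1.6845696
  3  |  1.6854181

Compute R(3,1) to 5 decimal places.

Richardson extrapolation on the trapezoidal column (denominator 4−1=3):
R(3,1) = (4·1.6854181 − 1.6845696) / 3 = 1.6857009

1.68570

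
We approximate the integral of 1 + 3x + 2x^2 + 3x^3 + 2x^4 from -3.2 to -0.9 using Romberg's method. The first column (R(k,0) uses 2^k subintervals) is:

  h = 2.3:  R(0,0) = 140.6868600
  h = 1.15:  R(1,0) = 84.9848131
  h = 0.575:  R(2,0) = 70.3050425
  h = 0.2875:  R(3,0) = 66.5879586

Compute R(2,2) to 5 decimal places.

Richardson extrapolation on the trapezoidal column (denominator 4−1=3):
R(1,1) = 84.9848131 + (84.9848131 − 140.6868600)/3 = 66.4174641
R(2,1) = (4·70.3050425 − 84.9848131) / 3 = 65.4117856
R(2,2) = 65.4117856 + (65.4117856 − 66.4174641)/15 = 65.3447404
(Column j=1 coincides with Simpson's rule on the same nodes.)

65.34474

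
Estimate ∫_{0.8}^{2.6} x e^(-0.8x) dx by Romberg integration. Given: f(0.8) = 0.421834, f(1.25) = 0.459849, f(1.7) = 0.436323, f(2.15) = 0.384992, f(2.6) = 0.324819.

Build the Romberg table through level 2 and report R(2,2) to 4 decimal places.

0.7499

R(0,0) (trapezoid, 1 panel, h=1.8000): 0.671988
R(1,0) (trapezoid, 2 panels, h=0.9000): 0.728685
R(2,0) (trapezoid, 4 panels, h=0.4500): 0.744521
R(1,1) = 0.728685 + (0.728685 − 0.671988)/3 = 0.747584
R(2,1) = 0.744521 + (0.744521 − 0.728685)/3 = 0.749800
R(2,2) = 0.749800 + (0.749800 − 0.747584)/15 = 0.749948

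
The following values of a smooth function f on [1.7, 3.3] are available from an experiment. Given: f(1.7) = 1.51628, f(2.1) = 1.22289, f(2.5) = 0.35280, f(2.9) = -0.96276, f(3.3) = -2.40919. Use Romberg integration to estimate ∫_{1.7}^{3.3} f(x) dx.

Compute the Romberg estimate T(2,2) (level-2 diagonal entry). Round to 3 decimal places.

0.112

T(0,0) (trapezoid, 1 panel, h=1.6000): -0.71433
T(1,0) (trapezoid, 2 panels, h=0.8000): -0.07492
T(2,0) (trapezoid, 4 panels, h=0.4000): 0.06659
T(1,1) = -0.07492 + (-0.07492 − (-0.71433))/3 = 0.13822
T(2,1) = 0.06659 + (0.06659 − (-0.07492))/3 = 0.11376
T(2,2) = 0.11376 + (0.11376 − 0.13822)/15 = 0.11213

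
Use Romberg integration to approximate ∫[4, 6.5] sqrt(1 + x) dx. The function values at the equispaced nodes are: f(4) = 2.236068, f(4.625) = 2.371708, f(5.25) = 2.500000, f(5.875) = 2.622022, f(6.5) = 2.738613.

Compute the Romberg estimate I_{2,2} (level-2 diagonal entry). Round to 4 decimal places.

I_{0,0} (trapezoid, 1 panel, h=2.5000): 6.218351
I_{1,0} (trapezoid, 2 panels, h=1.2500): 6.234176
I_{2,0} (trapezoid, 4 panels, h=0.6250): 6.238169
I_{1,1} = 6.234176 + (6.234176 − 6.218351)/3 = 6.239451
I_{2,1} = 6.238169 + (6.238169 − 6.234176)/3 = 6.239500
I_{2,2} = 6.239500 + (6.239500 − 6.239451)/15 = 6.239503

6.2395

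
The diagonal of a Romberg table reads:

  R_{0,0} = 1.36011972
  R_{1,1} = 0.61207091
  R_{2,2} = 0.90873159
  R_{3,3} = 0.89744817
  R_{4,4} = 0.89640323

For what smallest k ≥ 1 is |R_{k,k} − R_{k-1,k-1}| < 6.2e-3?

k = 4

|R_{1,1} − R_{0,0}| = 0.74804881 ≥ 6.2e-3
|R_{2,2} − R_{1,1}| = 0.29666068 ≥ 6.2e-3
|R_{3,3} − R_{2,2}| = 0.01128342 ≥ 6.2e-3
|R_{4,4} − R_{3,3}| = 0.00104494 < 6.2e-3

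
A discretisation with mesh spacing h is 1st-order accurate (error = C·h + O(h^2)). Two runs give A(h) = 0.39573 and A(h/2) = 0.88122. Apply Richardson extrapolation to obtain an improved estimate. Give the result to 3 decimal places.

The leading error scales as h; refining by a factor of 2 reduces it by 2^1 = 2.
Extrapolated value = (2·A(h/2) − A(h)) / (2 − 1)
= (2·0.88122 − 0.39573) / 1
= 1.36671 / 1 = 1.36671

1.367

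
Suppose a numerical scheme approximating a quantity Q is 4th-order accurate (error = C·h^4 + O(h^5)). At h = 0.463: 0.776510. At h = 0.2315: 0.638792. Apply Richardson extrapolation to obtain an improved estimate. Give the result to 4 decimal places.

Extrapolated value = (16·A(h/2) − A(h)) / (16 − 1)
= (16·0.638792 − 0.776510) / 15
= 9.444162 / 15 = 0.629611

0.6296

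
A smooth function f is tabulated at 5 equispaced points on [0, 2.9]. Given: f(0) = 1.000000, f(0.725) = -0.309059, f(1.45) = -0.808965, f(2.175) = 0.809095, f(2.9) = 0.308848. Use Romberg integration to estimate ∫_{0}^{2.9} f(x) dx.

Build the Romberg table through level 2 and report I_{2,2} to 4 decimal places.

0.4980

I_{0,0} (trapezoid, 1 panel, h=2.9000): 1.897830
I_{1,0} (trapezoid, 2 panels, h=1.4500): -0.224084
I_{2,0} (trapezoid, 4 panels, h=0.7250): 0.250484
I_{1,1} = -0.224084 + (-0.224084 − 1.897830)/3 = -0.931389
I_{2,1} = 0.250484 + (0.250484 − (-0.224084))/3 = 0.408673
I_{2,2} = 0.408673 + (0.408673 − (-0.931389))/15 = 0.498010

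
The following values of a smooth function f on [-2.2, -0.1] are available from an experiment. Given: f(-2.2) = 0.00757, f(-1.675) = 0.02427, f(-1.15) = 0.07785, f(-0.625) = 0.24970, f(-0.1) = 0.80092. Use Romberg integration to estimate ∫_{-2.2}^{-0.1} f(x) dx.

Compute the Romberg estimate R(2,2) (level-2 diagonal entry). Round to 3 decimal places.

0.358

R(0,0) (trapezoid, 1 panel, h=2.1000): 0.84891
R(1,0) (trapezoid, 2 panels, h=1.0500): 0.50620
R(2,0) (trapezoid, 4 panels, h=0.5250): 0.39693
R(1,1) = 0.50620 + (0.50620 − 0.84891)/3 = 0.39196
R(2,1) = 0.39693 + (0.39693 − 0.50620)/3 = 0.36051
R(2,2) = 0.36051 + (0.36051 − 0.39196)/15 = 0.35841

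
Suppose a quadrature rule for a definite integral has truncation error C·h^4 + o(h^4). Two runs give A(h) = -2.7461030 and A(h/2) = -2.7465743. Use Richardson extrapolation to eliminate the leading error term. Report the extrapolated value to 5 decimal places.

-2.74661

The leading error scales as h^4; refining by a factor of 2 reduces it by 2^4 = 16.
Extrapolated value = (16·A(h/2) − A(h)) / (16 − 1)
= (16·(-2.7465743) − (-2.7461030)) / 15
= -41.1990858 / 15 = -2.7466057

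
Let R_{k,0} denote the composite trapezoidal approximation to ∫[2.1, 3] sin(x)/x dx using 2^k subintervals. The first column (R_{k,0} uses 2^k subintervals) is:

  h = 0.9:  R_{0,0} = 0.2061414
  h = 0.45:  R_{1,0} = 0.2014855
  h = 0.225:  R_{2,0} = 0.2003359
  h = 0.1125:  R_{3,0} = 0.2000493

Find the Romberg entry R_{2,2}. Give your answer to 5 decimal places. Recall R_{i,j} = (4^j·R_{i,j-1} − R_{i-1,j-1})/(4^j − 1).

R_{1,1} = (4·0.2014855 − 0.2061414) / 3 = 0.1999335
R_{2,1} = 0.2003359 + (0.2003359 − 0.2014855)/3 = 0.1999527
R_{2,2} = (16·0.1999527 − 0.1999335) / 15 = 0.1999540

0.19995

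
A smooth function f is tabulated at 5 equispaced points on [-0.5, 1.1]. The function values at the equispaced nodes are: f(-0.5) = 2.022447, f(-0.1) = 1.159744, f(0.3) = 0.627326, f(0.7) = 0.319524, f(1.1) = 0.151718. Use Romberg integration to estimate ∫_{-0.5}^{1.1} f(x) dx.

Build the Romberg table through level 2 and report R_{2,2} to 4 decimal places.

R_{0,0} (trapezoid, 1 panel, h=1.6000): 1.739332
R_{1,0} (trapezoid, 2 panels, h=0.8000): 1.371527
R_{2,0} (trapezoid, 4 panels, h=0.4000): 1.277471
R_{1,1} = 1.371527 + (1.371527 − 1.739332)/3 = 1.248925
R_{2,1} = 1.277471 + (1.277471 − 1.371527)/3 = 1.246119
R_{2,2} = 1.246119 + (1.246119 − 1.248925)/15 = 1.245932

1.2459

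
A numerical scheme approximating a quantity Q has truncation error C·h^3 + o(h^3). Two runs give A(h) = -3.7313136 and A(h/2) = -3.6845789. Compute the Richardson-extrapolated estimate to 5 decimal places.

The leading error scales as h^3; refining by a factor of 2 reduces it by 2^3 = 8.
Extrapolated value = (8·A(h/2) − A(h)) / (8 − 1)
= (8·(-3.6845789) − (-3.7313136)) / 7
= -25.7453176 / 7 = -3.6779025

-3.67790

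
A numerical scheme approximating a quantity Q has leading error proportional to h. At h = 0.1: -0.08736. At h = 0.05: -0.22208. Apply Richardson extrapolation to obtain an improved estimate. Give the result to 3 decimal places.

-0.357

The leading error scales as h; refining by a factor of 2 reduces it by 2^1 = 2.
Extrapolated value = (2·A(h/2) − A(h)) / (2 − 1)
= (2·(-0.22208) − (-0.08736)) / 1
= -0.35680 / 1 = -0.35680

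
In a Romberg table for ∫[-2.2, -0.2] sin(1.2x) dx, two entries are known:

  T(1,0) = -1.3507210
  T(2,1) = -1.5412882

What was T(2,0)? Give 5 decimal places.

-1.49365

From T(2,1) = (4·T(2,0) − T(1,0))/3, solve for T(2,0):
4·T(2,0) = 3·(-1.5412882) + (-1.3507210) = -5.9745856
T(2,0) = -1.4936464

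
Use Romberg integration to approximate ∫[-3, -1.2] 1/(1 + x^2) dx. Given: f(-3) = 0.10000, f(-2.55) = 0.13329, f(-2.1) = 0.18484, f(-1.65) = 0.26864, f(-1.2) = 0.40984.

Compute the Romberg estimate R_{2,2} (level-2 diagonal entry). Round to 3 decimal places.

R_{0,0} (trapezoid, 1 panel, h=1.8000): 0.45886
R_{1,0} (trapezoid, 2 panels, h=0.9000): 0.39578
R_{2,0} (trapezoid, 4 panels, h=0.4500): 0.37876
R_{1,1} = 0.39578 + (0.39578 − 0.45886)/3 = 0.37475
R_{2,1} = 0.37876 + (0.37876 − 0.39578)/3 = 0.37309
R_{2,2} = 0.37309 + (0.37309 − 0.37475)/15 = 0.37298

0.373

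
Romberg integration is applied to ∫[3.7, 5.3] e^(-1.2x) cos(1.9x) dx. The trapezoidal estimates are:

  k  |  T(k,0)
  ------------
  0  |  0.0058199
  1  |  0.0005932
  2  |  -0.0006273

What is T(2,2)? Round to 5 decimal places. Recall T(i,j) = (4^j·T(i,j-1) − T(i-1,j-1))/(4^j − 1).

Richardson extrapolation on the trapezoidal column (denominator 4−1=3):
T(1,1) = (4·0.0005932 − 0.0058199) / 3 = -0.0011490
T(2,1) = -0.0006273 + (-0.0006273 − 0.0005932)/3 = -0.0010341
T(2,2) = (16·(-0.0010341) − (-0.0011490)) / 15 = -0.0010264
(Column j=1 coincides with Simpson's rule on the same nodes.)

-0.00103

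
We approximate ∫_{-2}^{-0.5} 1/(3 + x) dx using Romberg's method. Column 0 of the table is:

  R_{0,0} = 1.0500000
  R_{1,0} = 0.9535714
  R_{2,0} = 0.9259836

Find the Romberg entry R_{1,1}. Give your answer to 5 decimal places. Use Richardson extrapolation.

0.92143

Richardson extrapolation on the trapezoidal column (denominator 4−1=3):
R_{1,1} = 0.9535714 + (0.9535714 − 1.0500000)/3 = 0.9214285
(Column j=1 coincides with Simpson's rule on the same nodes.)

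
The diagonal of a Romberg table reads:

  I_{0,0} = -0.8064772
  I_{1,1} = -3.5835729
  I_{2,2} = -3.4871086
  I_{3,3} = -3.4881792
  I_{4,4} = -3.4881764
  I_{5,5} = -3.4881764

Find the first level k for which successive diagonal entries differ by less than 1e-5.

|I_{1,1} − I_{0,0}| = 2.7770957 ≥ 1e-5
|I_{2,2} − I_{1,1}| = 0.0964643 ≥ 1e-5
|I_{3,3} − I_{2,2}| = 0.0010706 ≥ 1e-5
|I_{4,4} − I_{3,3}| = 0.0000028 < 1e-5

k = 4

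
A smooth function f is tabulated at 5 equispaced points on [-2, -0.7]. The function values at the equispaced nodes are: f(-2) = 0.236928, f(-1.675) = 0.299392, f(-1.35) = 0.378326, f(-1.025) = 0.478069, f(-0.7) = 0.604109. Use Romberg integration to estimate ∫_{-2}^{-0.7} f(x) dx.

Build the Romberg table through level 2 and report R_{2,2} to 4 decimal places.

R_{0,0} (trapezoid, 1 panel, h=1.3000): 0.546674
R_{1,0} (trapezoid, 2 panels, h=0.6500): 0.519249
R_{2,0} (trapezoid, 4 panels, h=0.3250): 0.512299
R_{1,1} = 0.519249 + (0.519249 − 0.546674)/3 = 0.510107
R_{2,1} = 0.512299 + (0.512299 − 0.519249)/3 = 0.509982
R_{2,2} = 0.509982 + (0.509982 − 0.510107)/15 = 0.509974

0.5100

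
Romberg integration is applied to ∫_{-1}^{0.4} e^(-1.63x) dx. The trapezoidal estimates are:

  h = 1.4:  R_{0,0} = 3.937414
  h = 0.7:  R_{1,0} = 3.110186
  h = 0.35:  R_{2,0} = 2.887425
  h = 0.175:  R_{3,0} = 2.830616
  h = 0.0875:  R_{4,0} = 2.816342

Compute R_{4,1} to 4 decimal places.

2.8116

R_{4,1} = (4·2.816342 − 2.830616) / 3 = 2.811584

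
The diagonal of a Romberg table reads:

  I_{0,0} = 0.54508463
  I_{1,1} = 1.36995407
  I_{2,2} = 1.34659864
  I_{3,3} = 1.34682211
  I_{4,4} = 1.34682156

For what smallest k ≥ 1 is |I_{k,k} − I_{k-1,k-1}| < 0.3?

k = 2

|I_{1,1} − I_{0,0}| = 0.82486944 ≥ 0.3
|I_{2,2} − I_{1,1}| = 0.02335543 < 0.3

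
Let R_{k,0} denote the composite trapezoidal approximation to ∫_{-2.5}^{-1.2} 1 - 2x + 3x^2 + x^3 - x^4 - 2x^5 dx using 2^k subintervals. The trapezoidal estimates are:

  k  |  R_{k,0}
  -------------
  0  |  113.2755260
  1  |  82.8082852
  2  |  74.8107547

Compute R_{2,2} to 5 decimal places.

72.11107

Richardson extrapolation on the trapezoidal column (denominator 4−1=3):
R_{1,1} = (4·82.8082852 − 113.2755260) / 3 = 72.6525383
R_{2,1} = 74.8107547 + (74.8107547 − 82.8082852)/3 = 72.1449112
R_{2,2} = 72.1449112 + (72.1449112 − 72.6525383)/15 = 72.1110694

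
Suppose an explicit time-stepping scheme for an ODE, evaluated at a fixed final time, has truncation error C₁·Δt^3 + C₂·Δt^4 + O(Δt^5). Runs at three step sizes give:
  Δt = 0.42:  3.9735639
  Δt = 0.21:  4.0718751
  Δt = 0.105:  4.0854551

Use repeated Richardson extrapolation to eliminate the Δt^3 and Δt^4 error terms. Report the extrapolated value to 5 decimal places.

4.08749

First eliminate the Δt^3 term (factor 2^3 = 8):
  B₁ = (8·4.0718751 − 3.9735639)/7 = 4.0859196
  B₂ = (8·4.0854551 − 4.0718751)/7 = 4.0873951
Then eliminate the Δt^4 term (factor 2^4 = 16):
  (16·4.0873951 − 4.0859196)/15 = 4.0874935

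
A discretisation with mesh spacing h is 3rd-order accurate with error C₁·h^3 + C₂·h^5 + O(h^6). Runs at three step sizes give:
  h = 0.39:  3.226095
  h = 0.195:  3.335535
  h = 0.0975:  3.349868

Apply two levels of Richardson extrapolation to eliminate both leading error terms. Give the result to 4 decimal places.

First eliminate the h^3 term (factor 2^3 = 8):
  B₁ = (8·3.335535 − 3.226095)/7 = 3.351169
  B₂ = (8·3.349868 − 3.335535)/7 = 3.351916
Then eliminate the h^5 term (factor 2^5 = 32):
  (32·3.351916 − 3.351169)/31 = 3.351940

3.3519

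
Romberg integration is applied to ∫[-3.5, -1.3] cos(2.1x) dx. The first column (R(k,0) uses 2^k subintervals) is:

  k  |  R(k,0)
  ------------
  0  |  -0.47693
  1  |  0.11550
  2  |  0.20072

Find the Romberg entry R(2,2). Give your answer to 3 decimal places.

0.224

R(1,1) = 0.11550 + (0.11550 − (-0.47693))/3 = 0.31298
R(2,1) = (4·0.20072 − 0.11550) / 3 = 0.22913
R(2,2) = 0.22913 + (0.22913 − 0.31298)/15 = 0.22354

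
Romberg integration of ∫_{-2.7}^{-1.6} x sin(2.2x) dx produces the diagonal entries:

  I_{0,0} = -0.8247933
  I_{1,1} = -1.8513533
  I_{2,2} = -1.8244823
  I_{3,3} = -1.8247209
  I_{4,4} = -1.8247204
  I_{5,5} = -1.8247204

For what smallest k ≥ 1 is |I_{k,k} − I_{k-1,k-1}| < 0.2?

|I_{1,1} − I_{0,0}| = 1.0265600 ≥ 0.2
|I_{2,2} − I_{1,1}| = 0.0268710 < 0.2

k = 2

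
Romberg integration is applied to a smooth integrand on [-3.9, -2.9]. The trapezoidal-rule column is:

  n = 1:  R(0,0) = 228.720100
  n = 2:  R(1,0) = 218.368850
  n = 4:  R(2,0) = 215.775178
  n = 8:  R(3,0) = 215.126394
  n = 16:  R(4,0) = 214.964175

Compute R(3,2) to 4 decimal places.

Richardson extrapolation on the trapezoidal column (denominator 4−1=3):
R(2,1) = 215.775178 + (215.775178 − 218.368850)/3 = 214.910621
R(3,1) = 215.126394 + (215.126394 − 215.775178)/3 = 214.910133
R(3,2) = 214.910133 + (214.910133 − 214.910621)/15 = 214.910100
(Column j=1 coincides with Simpson's rule on the same nodes.)

214.9101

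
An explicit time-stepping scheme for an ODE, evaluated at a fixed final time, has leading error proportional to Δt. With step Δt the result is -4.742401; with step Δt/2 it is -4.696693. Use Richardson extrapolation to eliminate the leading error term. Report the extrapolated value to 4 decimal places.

-4.6510

Extrapolated value = (2·A(Δt/2) − A(Δt)) / (2 − 1)
= (2·(-4.696693) − (-4.742401)) / 1
= -4.650985 / 1 = -4.650985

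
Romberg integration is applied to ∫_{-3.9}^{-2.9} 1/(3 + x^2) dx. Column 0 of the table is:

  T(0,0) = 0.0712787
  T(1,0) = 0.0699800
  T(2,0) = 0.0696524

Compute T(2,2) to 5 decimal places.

T(1,1) = 0.0699800 + (0.0699800 − 0.0712787)/3 = 0.0695471
T(2,1) = (4·0.0696524 − 0.0699800) / 3 = 0.0695432
T(2,2) = (16·0.0695432 − 0.0695471) / 15 = 0.0695429

0.06954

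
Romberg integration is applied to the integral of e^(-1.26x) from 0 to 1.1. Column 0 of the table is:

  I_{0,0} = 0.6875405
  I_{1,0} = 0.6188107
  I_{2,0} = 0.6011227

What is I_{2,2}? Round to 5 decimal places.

I_{1,1} = (4·0.6188107 − 0.6875405) / 3 = 0.5959008
I_{2,1} = 0.6011227 + (0.6011227 − 0.6188107)/3 = 0.5952267
I_{2,2} = (16·0.5952267 − 0.5959008) / 15 = 0.5951818
(Column j=1 coincides with Simpson's rule on the same nodes.)

0.59518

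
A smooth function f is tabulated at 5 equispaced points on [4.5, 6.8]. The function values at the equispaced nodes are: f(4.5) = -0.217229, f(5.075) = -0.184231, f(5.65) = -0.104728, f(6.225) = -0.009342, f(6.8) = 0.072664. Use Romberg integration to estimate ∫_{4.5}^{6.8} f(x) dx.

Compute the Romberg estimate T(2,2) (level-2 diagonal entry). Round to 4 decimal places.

-0.2163

T(0,0) (trapezoid, 1 panel, h=2.3000): -0.166250
T(1,0) (trapezoid, 2 panels, h=1.1500): -0.203562
T(2,0) (trapezoid, 4 panels, h=0.5750): -0.213086
T(1,1) = -0.203562 + (-0.203562 − (-0.166250))/3 = -0.215999
T(2,1) = -0.213086 + (-0.213086 − (-0.203562))/3 = -0.216261
T(2,2) = -0.216261 + (-0.216261 − (-0.215999))/15 = -0.216278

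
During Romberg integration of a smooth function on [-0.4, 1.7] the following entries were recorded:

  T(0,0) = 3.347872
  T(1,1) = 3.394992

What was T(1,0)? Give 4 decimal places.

From T(1,1) = (4·T(1,0) − T(0,0))/3, solve for T(1,0):
4·T(1,0) = 3·3.394992 + 3.347872 = 13.532848
T(1,0) = 3.383212

3.3832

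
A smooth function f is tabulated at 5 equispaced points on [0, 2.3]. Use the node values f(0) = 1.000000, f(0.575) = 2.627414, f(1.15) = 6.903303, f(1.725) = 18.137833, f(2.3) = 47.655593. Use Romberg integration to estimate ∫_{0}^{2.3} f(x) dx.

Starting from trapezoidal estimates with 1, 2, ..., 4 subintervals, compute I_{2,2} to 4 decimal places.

I_{0,0} (trapezoid, 1 panel, h=2.3000): 55.953932
I_{1,0} (trapezoid, 2 panels, h=1.1500): 35.915764
I_{2,0} (trapezoid, 4 panels, h=0.5750): 29.897899
I_{1,1} = 35.915764 + (35.915764 − 55.953932)/3 = 29.236375
I_{2,1} = 29.897899 + (29.897899 − 35.915764)/3 = 27.891944
I_{2,2} = 27.891944 + (27.891944 − 29.236375)/15 = 27.802315

27.8023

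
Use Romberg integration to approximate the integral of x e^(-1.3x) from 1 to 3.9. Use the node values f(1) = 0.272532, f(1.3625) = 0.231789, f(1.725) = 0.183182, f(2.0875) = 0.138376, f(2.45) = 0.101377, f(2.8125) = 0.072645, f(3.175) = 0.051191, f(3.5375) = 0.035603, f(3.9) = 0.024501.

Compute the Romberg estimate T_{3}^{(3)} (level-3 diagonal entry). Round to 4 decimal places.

0.3483

T_{0}^{(0)} (trapezoid, 1 panel, h=2.9000): 0.430698
T_{1}^{(0)} (trapezoid, 2 panels, h=1.4500): 0.362346
T_{2}^{(0)} (trapezoid, 4 panels, h=0.7250): 0.351093
T_{3}^{(0)} (trapezoid, 8 panels, h=0.3625): 0.348971
T_{1}^{(1)} = 0.362346 + (0.362346 − 0.430698)/3 = 0.339562
T_{2}^{(1)} = 0.351093 + (0.351093 − 0.362346)/3 = 0.347342
T_{3}^{(1)} = 0.348971 + (0.348971 − 0.351093)/3 = 0.348264
T_{2}^{(2)} = 0.347342 + (0.347342 − 0.339562)/15 = 0.347861
T_{3}^{(2)} = 0.348264 + (0.348264 − 0.347342)/15 = 0.348325
T_{3}^{(3)} = 0.348325 + (0.348325 − 0.347861)/63 = 0.348332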